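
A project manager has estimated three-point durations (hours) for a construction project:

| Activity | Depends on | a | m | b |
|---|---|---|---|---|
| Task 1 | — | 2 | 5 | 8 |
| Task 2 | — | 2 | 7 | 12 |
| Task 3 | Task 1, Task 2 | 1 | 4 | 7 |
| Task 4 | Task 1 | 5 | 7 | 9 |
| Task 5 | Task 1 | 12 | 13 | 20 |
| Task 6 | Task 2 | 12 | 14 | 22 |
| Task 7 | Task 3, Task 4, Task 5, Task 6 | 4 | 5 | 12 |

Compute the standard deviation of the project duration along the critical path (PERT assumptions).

2.71 hours

te_Task 1 = (2 + 4·5 + 8)/6 = 30/6 = 5; σ²_Task 1 = ((8−2)/6)² = 1.000
te_Task 2 = (2 + 4·7 + 12)/6 = 42/6 = 7; σ²_Task 2 = ((12−2)/6)² = 2.778
te_Task 3 = (1 + 4·4 + 7)/6 = 24/6 = 4; σ²_Task 3 = ((7−1)/6)² = 1.000
te_Task 4 = (5 + 4·7 + 9)/6 = 42/6 = 7; σ²_Task 4 = ((9−5)/6)² = 0.444
te_Task 5 = (12 + 4·13 + 20)/6 = 84/6 = 14; σ²_Task 5 = ((20−12)/6)² = 1.778
te_Task 6 = (12 + 4·14 + 22)/6 = 90/6 = 15; σ²_Task 6 = ((22−12)/6)² = 2.778
te_Task 7 = (4 + 4·5 + 12)/6 = 36/6 = 6; σ²_Task 7 = ((12−4)/6)² = 1.778

Forward pass:
ES_Task 1 = 0; EF_Task 1 = 5
ES_Task 2 = 0; EF_Task 2 = 7
ES_Task 3 = max(EF_Task 1=5, EF_Task 2=7) = 7; EF_Task 3 = 7+4 = 11
ES_Task 4 = 5; EF_Task 4 = 5+7 = 12
ES_Task 5 = 5; EF_Task 5 = 5+14 = 19
ES_Task 6 = 7; EF_Task 6 = 7+15 = 22
ES_Task 7 = max(EF_Task 3=11, EF_Task 4=12, EF_Task 5=19, EF_Task 6=22) = 22; EF_Task 7 = 22+6 = 28
Expected project duration μ = 28 hours. Critical path: Task 2 → Task 6 → Task 7.

Variance along critical path = 2.778 + 2.778 + 1.778 = 7.333
σ = √7.333 = 2.708 hours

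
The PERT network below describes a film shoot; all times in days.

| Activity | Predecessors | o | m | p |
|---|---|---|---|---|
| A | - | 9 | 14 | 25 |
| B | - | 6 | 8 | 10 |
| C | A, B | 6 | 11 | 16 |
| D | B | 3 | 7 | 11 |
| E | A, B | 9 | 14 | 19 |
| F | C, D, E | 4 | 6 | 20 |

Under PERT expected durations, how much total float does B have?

te_A = (9 + 4·14 + 25)/6 = 90/6 = 15
te_B = (6 + 4·8 + 10)/6 = 48/6 = 8
te_C = (6 + 4·11 + 16)/6 = 66/6 = 11
te_D = (3 + 4·7 + 11)/6 = 42/6 = 7
te_E = (9 + 4·14 + 19)/6 = 84/6 = 14
te_F = (4 + 4·6 + 20)/6 = 48/6 = 8

Forward pass:
ES_A = 0; EF_A = 15
ES_B = 0; EF_B = 8
ES_C = max(EF_A=15, EF_B=8) = 15; EF_C = 15+11 = 26
ES_D = 8; EF_D = 8+7 = 15
ES_E = max(EF_A=15, EF_B=8) = 15; EF_E = 15+14 = 29
ES_F = max(EF_C=26, EF_D=15, EF_E=29) = 29; EF_F = 29+8 = 37
Expected project duration μ = 37 days. Critical path: A → E → F.

Backward pass:
LF_F = 37; LS_F = 37−8 = 29
LF_E = LS_F = 29; LS_E = 29−14 = 15
LF_D = LS_F = 29; LS_D = 29−7 = 22
LF_C = LS_F = 29; LS_C = 29−11 = 18
LF_B = min(LS_C=18, LS_D=22, LS_E=15) = 15; LS_B = 15−8 = 7
LF_A = min(LS_C=18, LS_E=15) = 15; LS_A = 15−15 = 0
Slack_B = LS_B − ES_B = 7 − 0 = 7

7 days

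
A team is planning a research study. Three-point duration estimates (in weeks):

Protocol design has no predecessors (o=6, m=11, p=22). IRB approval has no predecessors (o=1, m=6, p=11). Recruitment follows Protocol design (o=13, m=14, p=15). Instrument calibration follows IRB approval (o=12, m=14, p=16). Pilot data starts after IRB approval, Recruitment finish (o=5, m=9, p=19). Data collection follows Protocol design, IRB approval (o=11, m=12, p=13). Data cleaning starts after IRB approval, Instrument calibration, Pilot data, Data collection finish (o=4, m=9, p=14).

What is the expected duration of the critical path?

45 weeks

te_Protocol design = (6 + 4·11 + 22)/6 = 72/6 = 12
te_IRB approval = (1 + 4·6 + 11)/6 = 36/6 = 6
te_Recruitment = (13 + 4·14 + 15)/6 = 84/6 = 14
te_Instrument calibration = (12 + 4·14 + 16)/6 = 84/6 = 14
te_Pilot data = (5 + 4·9 + 19)/6 = 60/6 = 10
te_Data collection = (11 + 4·12 + 13)/6 = 72/6 = 12
te_Data cleaning = (4 + 4·9 + 14)/6 = 54/6 = 9

Forward pass:
ES_Protocol design = 0; EF_Protocol design = 12
ES_IRB approval = 0; EF_IRB approval = 6
ES_Recruitment = 12; EF_Recruitment = 12+14 = 26
ES_Instrument calibration = 6; EF_Instrument calibration = 6+14 = 20
ES_Pilot data = max(EF_IRB approval=6, EF_Recruitment=26) = 26; EF_Pilot data = 26+10 = 36
ES_Data collection = max(EF_Protocol design=12, EF_IRB approval=6) = 12; EF_Data collection = 12+12 = 24
ES_Data cleaning = max(EF_IRB approval=6, EF_Instrument calibration=20, EF_Pilot data=36, EF_Data collection=24) = 36; EF_Data cleaning = 36+9 = 45
Expected project duration μ = 45 weeks. Critical path: Protocol design → Recruitment → Pilot data → Data cleaning.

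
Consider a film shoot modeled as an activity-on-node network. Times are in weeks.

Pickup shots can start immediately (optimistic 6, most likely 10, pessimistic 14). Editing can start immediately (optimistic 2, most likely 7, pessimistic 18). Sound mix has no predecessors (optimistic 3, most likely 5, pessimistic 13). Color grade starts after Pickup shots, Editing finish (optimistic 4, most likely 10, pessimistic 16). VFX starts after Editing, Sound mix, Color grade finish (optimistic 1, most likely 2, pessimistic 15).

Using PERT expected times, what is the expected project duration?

te_Pickup shots = (6 + 4·10 + 14)/6 = 60/6 = 10
te_Editing = (2 + 4·7 + 18)/6 = 48/6 = 8
te_Sound mix = (3 + 4·5 + 13)/6 = 36/6 = 6
te_Color grade = (4 + 4·10 + 16)/6 = 60/6 = 10
te_VFX = (1 + 4·2 + 15)/6 = 24/6 = 4

Forward pass:
ES_Pickup shots = 0; EF_Pickup shots = 10
ES_Editing = 0; EF_Editing = 8
ES_Sound mix = 0; EF_Sound mix = 6
ES_Color grade = max(EF_Pickup shots=10, EF_Editing=8) = 10; EF_Color grade = 10+10 = 20
ES_VFX = max(EF_Editing=8, EF_Sound mix=6, EF_Color grade=20) = 20; EF_VFX = 20+4 = 24
Expected project duration μ = 24 weeks. Critical path: Pickup shots → Color grade → VFX.

24 weeks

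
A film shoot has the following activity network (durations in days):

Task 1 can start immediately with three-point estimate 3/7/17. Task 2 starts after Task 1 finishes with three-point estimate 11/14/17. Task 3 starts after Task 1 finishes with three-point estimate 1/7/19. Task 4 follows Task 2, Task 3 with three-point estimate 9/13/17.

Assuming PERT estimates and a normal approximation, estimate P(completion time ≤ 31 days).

0.082

te_Task 1 = (3 + 4·7 + 17)/6 = 48/6 = 8; σ²_Task 1 = ((17−3)/6)² = 5.444
te_Task 2 = (11 + 4·14 + 17)/6 = 84/6 = 14; σ²_Task 2 = ((17−11)/6)² = 1.000
te_Task 3 = (1 + 4·7 + 19)/6 = 48/6 = 8; σ²_Task 3 = ((19−1)/6)² = 9.000
te_Task 4 = (9 + 4·13 + 17)/6 = 78/6 = 13; σ²_Task 4 = ((17−9)/6)² = 1.778

Forward pass:
ES_Task 1 = 0; EF_Task 1 = 8
ES_Task 2 = 8; EF_Task 2 = 8+14 = 22
ES_Task 3 = 8; EF_Task 3 = 8+8 = 16
ES_Task 4 = max(EF_Task 2=22, EF_Task 3=16) = 22; EF_Task 4 = 22+13 = 35
Expected project duration μ = 35 days. Critical path: Task 1 → Task 2 → Task 4.

Variance along critical path = 5.444 + 1.000 + 1.778 = 8.222; σ = √8.222 = 2.867 days.
Z = (31 − 35) / 2.867 = -1.395
P(T ≤ 31) = Φ(-1.395) ≈ 0.082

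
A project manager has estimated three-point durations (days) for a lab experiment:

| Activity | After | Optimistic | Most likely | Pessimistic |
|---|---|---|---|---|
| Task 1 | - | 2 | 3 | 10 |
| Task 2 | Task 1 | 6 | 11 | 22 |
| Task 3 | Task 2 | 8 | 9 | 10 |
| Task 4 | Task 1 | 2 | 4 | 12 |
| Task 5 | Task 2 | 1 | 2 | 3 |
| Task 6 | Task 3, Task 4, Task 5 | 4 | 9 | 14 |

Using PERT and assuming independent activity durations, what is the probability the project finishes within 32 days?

te_Task 1 = (2 + 4·3 + 10)/6 = 24/6 = 4; σ²_Task 1 = ((10−2)/6)² = 1.778
te_Task 2 = (6 + 4·11 + 22)/6 = 72/6 = 12; σ²_Task 2 = ((22−6)/6)² = 7.111
te_Task 3 = (8 + 4·9 + 10)/6 = 54/6 = 9; σ²_Task 3 = ((10−8)/6)² = 0.111
te_Task 4 = (2 + 4·4 + 12)/6 = 30/6 = 5; σ²_Task 4 = ((12−2)/6)² = 2.778
te_Task 5 = (1 + 4·2 + 3)/6 = 12/6 = 2; σ²_Task 5 = ((3−1)/6)² = 0.111
te_Task 6 = (4 + 4·9 + 14)/6 = 54/6 = 9; σ²_Task 6 = ((14−4)/6)² = 2.778

Forward pass:
ES_Task 1 = 0; EF_Task 1 = 4
ES_Task 2 = 4; EF_Task 2 = 4+12 = 16
ES_Task 3 = 16; EF_Task 3 = 16+9 = 25
ES_Task 4 = 4; EF_Task 4 = 4+5 = 9
ES_Task 5 = 16; EF_Task 5 = 16+2 = 18
ES_Task 6 = max(EF_Task 3=25, EF_Task 4=9, EF_Task 5=18) = 25; EF_Task 6 = 25+9 = 34
Expected project duration μ = 34 days. Critical path: Task 1 → Task 2 → Task 3 → Task 6.

Variance along critical path = 1.778 + 7.111 + 0.111 + 2.778 = 11.778; σ = √11.778 = 3.432 days.
Z = (32 − 34) / 3.432 = -0.583
P(T ≤ 32) = Φ(-0.583) ≈ 0.280

0.280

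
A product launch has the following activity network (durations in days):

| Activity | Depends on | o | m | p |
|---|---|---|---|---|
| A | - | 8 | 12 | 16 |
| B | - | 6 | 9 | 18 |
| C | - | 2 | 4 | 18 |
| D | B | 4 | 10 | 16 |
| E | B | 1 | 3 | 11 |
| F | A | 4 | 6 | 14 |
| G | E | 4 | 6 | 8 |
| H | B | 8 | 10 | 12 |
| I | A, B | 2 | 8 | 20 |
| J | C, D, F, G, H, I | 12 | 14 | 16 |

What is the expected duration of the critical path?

te_A = (8 + 4·12 + 16)/6 = 72/6 = 12
te_B = (6 + 4·9 + 18)/6 = 60/6 = 10
te_C = (2 + 4·4 + 18)/6 = 36/6 = 6
te_D = (4 + 4·10 + 16)/6 = 60/6 = 10
te_E = (1 + 4·3 + 11)/6 = 24/6 = 4
te_F = (4 + 4·6 + 14)/6 = 42/6 = 7
te_G = (4 + 4·6 + 8)/6 = 36/6 = 6
te_H = (8 + 4·10 + 12)/6 = 60/6 = 10
te_I = (2 + 4·8 + 20)/6 = 54/6 = 9
te_J = (12 + 4·14 + 16)/6 = 84/6 = 14

Forward pass:
ES_A = 0; EF_A = 12
ES_B = 0; EF_B = 10
ES_C = 0; EF_C = 6
ES_D = 10; EF_D = 10+10 = 20
ES_E = 10; EF_E = 10+4 = 14
ES_F = 12; EF_F = 12+7 = 19
ES_G = 14; EF_G = 14+6 = 20
ES_H = 10; EF_H = 10+10 = 20
ES_I = max(EF_A=12, EF_B=10) = 12; EF_I = 12+9 = 21
ES_J = max(EF_C=6, EF_D=20, EF_F=19, EF_G=20, EF_H=20, EF_I=21) = 21; EF_J = 21+14 = 35
Expected project duration μ = 35 days. Critical path: A → I → J.

35 days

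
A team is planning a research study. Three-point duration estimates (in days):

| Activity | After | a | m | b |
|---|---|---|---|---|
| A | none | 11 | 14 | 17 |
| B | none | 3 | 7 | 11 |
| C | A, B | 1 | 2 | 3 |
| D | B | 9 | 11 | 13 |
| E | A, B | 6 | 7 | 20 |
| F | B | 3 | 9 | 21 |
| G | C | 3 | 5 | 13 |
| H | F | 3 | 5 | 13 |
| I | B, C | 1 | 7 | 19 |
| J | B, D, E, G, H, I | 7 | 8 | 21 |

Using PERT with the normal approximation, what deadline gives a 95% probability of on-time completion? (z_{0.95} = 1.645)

te_A = (11 + 4·14 + 17)/6 = 84/6 = 14; σ²_A = ((17−11)/6)² = 1.000
te_B = (3 + 4·7 + 11)/6 = 42/6 = 7; σ²_B = ((11−3)/6)² = 1.778
te_C = (1 + 4·2 + 3)/6 = 12/6 = 2; σ²_C = ((3−1)/6)² = 0.111
te_D = (9 + 4·11 + 13)/6 = 66/6 = 11; σ²_D = ((13−9)/6)² = 0.444
te_E = (6 + 4·7 + 20)/6 = 54/6 = 9; σ²_E = ((20−6)/6)² = 5.444
te_F = (3 + 4·9 + 21)/6 = 60/6 = 10; σ²_F = ((21−3)/6)² = 9.000
te_G = (3 + 4·5 + 13)/6 = 36/6 = 6; σ²_G = ((13−3)/6)² = 2.778
te_H = (3 + 4·5 + 13)/6 = 36/6 = 6; σ²_H = ((13−3)/6)² = 2.778
te_I = (1 + 4·7 + 19)/6 = 48/6 = 8; σ²_I = ((19−1)/6)² = 9.000
te_J = (7 + 4·8 + 21)/6 = 60/6 = 10; σ²_J = ((21−7)/6)² = 5.444

Forward pass:
ES_A = 0; EF_A = 14
ES_B = 0; EF_B = 7
ES_C = max(EF_A=14, EF_B=7) = 14; EF_C = 14+2 = 16
ES_D = 7; EF_D = 7+11 = 18
ES_E = max(EF_A=14, EF_B=7) = 14; EF_E = 14+9 = 23
ES_F = 7; EF_F = 7+10 = 17
ES_G = 16; EF_G = 16+6 = 22
ES_H = 17; EF_H = 17+6 = 23
ES_I = max(EF_B=7, EF_C=16) = 16; EF_I = 16+8 = 24
ES_J = max(EF_B=7, EF_D=18, EF_E=23, EF_G=22, EF_H=23, EF_I=24) = 24; EF_J = 24+10 = 34
Expected project duration μ = 34 days. Critical path: A → C → I → J.

Variance along critical path = 1.000 + 0.111 + 9.000 + 5.444 = 15.556; σ = 3.944 days.
D = μ + z·σ = 34 + 1.645·3.944 = 40.5 days

40.5 days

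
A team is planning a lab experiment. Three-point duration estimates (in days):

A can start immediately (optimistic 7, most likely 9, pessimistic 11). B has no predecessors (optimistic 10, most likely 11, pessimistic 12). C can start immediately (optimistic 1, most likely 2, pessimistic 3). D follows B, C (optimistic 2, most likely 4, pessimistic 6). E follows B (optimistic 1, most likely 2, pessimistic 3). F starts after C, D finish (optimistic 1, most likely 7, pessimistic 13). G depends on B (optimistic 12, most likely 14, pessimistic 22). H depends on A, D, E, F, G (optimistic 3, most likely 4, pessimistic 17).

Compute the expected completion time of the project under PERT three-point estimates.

32 days

te_A = (7 + 4·9 + 11)/6 = 54/6 = 9
te_B = (10 + 4·11 + 12)/6 = 66/6 = 11
te_C = (1 + 4·2 + 3)/6 = 12/6 = 2
te_D = (2 + 4·4 + 6)/6 = 24/6 = 4
te_E = (1 + 4·2 + 3)/6 = 12/6 = 2
te_F = (1 + 4·7 + 13)/6 = 42/6 = 7
te_G = (12 + 4·14 + 22)/6 = 90/6 = 15
te_H = (3 + 4·4 + 17)/6 = 36/6 = 6

Forward pass:
ES_A = 0; EF_A = 9
ES_B = 0; EF_B = 11
ES_C = 0; EF_C = 2
ES_D = max(EF_B=11, EF_C=2) = 11; EF_D = 11+4 = 15
ES_E = 11; EF_E = 11+2 = 13
ES_F = max(EF_C=2, EF_D=15) = 15; EF_F = 15+7 = 22
ES_G = 11; EF_G = 11+15 = 26
ES_H = max(EF_A=9, EF_D=15, EF_E=13, EF_F=22, EF_G=26) = 26; EF_H = 26+6 = 32
Expected project duration μ = 32 days. Critical path: B → G → H.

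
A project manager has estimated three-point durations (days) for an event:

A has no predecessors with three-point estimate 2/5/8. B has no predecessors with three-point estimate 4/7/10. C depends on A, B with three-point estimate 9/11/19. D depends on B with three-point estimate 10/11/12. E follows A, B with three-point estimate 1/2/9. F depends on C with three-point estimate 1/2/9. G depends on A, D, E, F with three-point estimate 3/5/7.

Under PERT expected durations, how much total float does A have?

te_A = (2 + 4·5 + 8)/6 = 30/6 = 5
te_B = (4 + 4·7 + 10)/6 = 42/6 = 7
te_C = (9 + 4·11 + 19)/6 = 72/6 = 12
te_D = (10 + 4·11 + 12)/6 = 66/6 = 11
te_E = (1 + 4·2 + 9)/6 = 18/6 = 3
te_F = (1 + 4·2 + 9)/6 = 18/6 = 3
te_G = (3 + 4·5 + 7)/6 = 30/6 = 5

Forward pass:
ES_A = 0; EF_A = 5
ES_B = 0; EF_B = 7
ES_C = max(EF_A=5, EF_B=7) = 7; EF_C = 7+12 = 19
ES_D = 7; EF_D = 7+11 = 18
ES_E = max(EF_A=5, EF_B=7) = 7; EF_E = 7+3 = 10
ES_F = 19; EF_F = 19+3 = 22
ES_G = max(EF_A=5, EF_D=18, EF_E=10, EF_F=22) = 22; EF_G = 22+5 = 27
Expected project duration μ = 27 days. Critical path: B → C → F → G.

Backward pass:
LF_G = 27; LS_G = 27−5 = 22
LF_F = LS_G = 22; LS_F = 22−3 = 19
LF_E = LS_G = 22; LS_E = 22−3 = 19
LF_D = LS_G = 22; LS_D = 22−11 = 11
LF_C = LS_F = 19; LS_C = 19−12 = 7
LF_B = min(LS_C=7, LS_D=11, LS_E=19) = 7; LS_B = 7−7 = 0
LF_A = min(LS_C=7, LS_E=19, LS_G=22) = 7; LS_A = 7−5 = 2
Slack_A = LS_A − ES_A = 2 − 0 = 2

2 days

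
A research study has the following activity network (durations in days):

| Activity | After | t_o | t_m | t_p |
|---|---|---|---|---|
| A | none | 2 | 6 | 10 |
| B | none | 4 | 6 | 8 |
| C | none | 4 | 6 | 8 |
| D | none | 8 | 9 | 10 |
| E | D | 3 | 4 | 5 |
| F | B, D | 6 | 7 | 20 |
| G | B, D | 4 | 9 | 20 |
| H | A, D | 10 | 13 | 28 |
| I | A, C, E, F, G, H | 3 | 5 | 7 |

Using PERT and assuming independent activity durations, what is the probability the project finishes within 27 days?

te_A = (2 + 4·6 + 10)/6 = 36/6 = 6; σ²_A = ((10−2)/6)² = 1.778
te_B = (4 + 4·6 + 8)/6 = 36/6 = 6; σ²_B = ((8−4)/6)² = 0.444
te_C = (4 + 4·6 + 8)/6 = 36/6 = 6; σ²_C = ((8−4)/6)² = 0.444
te_D = (8 + 4·9 + 10)/6 = 54/6 = 9; σ²_D = ((10−8)/6)² = 0.111
te_E = (3 + 4·4 + 5)/6 = 24/6 = 4; σ²_E = ((5−3)/6)² = 0.111
te_F = (6 + 4·7 + 20)/6 = 54/6 = 9; σ²_F = ((20−6)/6)² = 5.444
te_G = (4 + 4·9 + 20)/6 = 60/6 = 10; σ²_G = ((20−4)/6)² = 7.111
te_H = (10 + 4·13 + 28)/6 = 90/6 = 15; σ²_H = ((28−10)/6)² = 9.000
te_I = (3 + 4·5 + 7)/6 = 30/6 = 5; σ²_I = ((7−3)/6)² = 0.444

Forward pass:
ES_A = 0; EF_A = 6
ES_B = 0; EF_B = 6
ES_C = 0; EF_C = 6
ES_D = 0; EF_D = 9
ES_E = 9; EF_E = 9+4 = 13
ES_F = max(EF_B=6, EF_D=9) = 9; EF_F = 9+9 = 18
ES_G = max(EF_B=6, EF_D=9) = 9; EF_G = 9+10 = 19
ES_H = max(EF_A=6, EF_D=9) = 9; EF_H = 9+15 = 24
ES_I = max(EF_A=6, EF_C=6, EF_E=13, EF_F=18, EF_G=19, EF_H=24) = 24; EF_I = 24+5 = 29
Expected project duration μ = 29 days. Critical path: D → H → I.

Variance along critical path = 0.111 + 9.000 + 0.444 = 9.556; σ = √9.556 = 3.091 days.
Z = (27 − 29) / 3.091 = -0.647
P(T ≤ 27) = Φ(-0.647) ≈ 0.259

0.259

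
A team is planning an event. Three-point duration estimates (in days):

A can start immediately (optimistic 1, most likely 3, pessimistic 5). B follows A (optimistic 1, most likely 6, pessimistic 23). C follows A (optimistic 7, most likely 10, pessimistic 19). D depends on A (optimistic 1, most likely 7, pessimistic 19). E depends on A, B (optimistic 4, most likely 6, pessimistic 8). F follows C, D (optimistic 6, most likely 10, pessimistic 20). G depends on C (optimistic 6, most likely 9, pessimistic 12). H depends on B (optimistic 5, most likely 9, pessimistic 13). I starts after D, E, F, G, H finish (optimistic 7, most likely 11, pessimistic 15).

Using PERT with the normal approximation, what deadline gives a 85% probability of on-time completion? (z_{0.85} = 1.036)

39.5 days

te_A = (1 + 4·3 + 5)/6 = 18/6 = 3; σ²_A = ((5−1)/6)² = 0.444
te_B = (1 + 4·6 + 23)/6 = 48/6 = 8; σ²_B = ((23−1)/6)² = 13.444
te_C = (7 + 4·10 + 19)/6 = 66/6 = 11; σ²_C = ((19−7)/6)² = 4.000
te_D = (1 + 4·7 + 19)/6 = 48/6 = 8; σ²_D = ((19−1)/6)² = 9.000
te_E = (4 + 4·6 + 8)/6 = 36/6 = 6; σ²_E = ((8−4)/6)² = 0.444
te_F = (6 + 4·10 + 20)/6 = 66/6 = 11; σ²_F = ((20−6)/6)² = 5.444
te_G = (6 + 4·9 + 12)/6 = 54/6 = 9; σ²_G = ((12−6)/6)² = 1.000
te_H = (5 + 4·9 + 13)/6 = 54/6 = 9; σ²_H = ((13−5)/6)² = 1.778
te_I = (7 + 4·11 + 15)/6 = 66/6 = 11; σ²_I = ((15−7)/6)² = 1.778

Forward pass:
ES_A = 0; EF_A = 3
ES_B = 3; EF_B = 3+8 = 11
ES_C = 3; EF_C = 3+11 = 14
ES_D = 3; EF_D = 3+8 = 11
ES_E = max(EF_A=3, EF_B=11) = 11; EF_E = 11+6 = 17
ES_F = max(EF_C=14, EF_D=11) = 14; EF_F = 14+11 = 25
ES_G = 14; EF_G = 14+9 = 23
ES_H = 11; EF_H = 11+9 = 20
ES_I = max(EF_D=11, EF_E=17, EF_F=25, EF_G=23, EF_H=20) = 25; EF_I = 25+11 = 36
Expected project duration μ = 36 days. Critical path: A → C → F → I.

Variance along critical path = 0.444 + 4.000 + 5.444 + 1.778 = 11.667; σ = 3.416 days.
D = μ + z·σ = 36 + 1.036·3.416 = 39.5 days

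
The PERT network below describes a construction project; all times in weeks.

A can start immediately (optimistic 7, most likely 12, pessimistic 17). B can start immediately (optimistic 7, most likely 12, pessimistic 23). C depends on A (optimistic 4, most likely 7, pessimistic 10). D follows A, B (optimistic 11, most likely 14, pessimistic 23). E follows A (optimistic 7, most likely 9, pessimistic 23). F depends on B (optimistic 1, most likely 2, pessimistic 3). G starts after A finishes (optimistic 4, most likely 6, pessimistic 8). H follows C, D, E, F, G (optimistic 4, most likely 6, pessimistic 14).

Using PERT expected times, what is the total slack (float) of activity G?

te_A = (7 + 4·12 + 17)/6 = 72/6 = 12
te_B = (7 + 4·12 + 23)/6 = 78/6 = 13
te_C = (4 + 4·7 + 10)/6 = 42/6 = 7
te_D = (11 + 4·14 + 23)/6 = 90/6 = 15
te_E = (7 + 4·9 + 23)/6 = 66/6 = 11
te_F = (1 + 4·2 + 3)/6 = 12/6 = 2
te_G = (4 + 4·6 + 8)/6 = 36/6 = 6
te_H = (4 + 4·6 + 14)/6 = 42/6 = 7

Forward pass:
ES_A = 0; EF_A = 12
ES_B = 0; EF_B = 13
ES_C = 12; EF_C = 12+7 = 19
ES_D = max(EF_A=12, EF_B=13) = 13; EF_D = 13+15 = 28
ES_E = 12; EF_E = 12+11 = 23
ES_F = 13; EF_F = 13+2 = 15
ES_G = 12; EF_G = 12+6 = 18
ES_H = max(EF_C=19, EF_D=28, EF_E=23, EF_F=15, EF_G=18) = 28; EF_H = 28+7 = 35
Expected project duration μ = 35 weeks. Critical path: B → D → H.

Backward pass:
LF_H = 35; LS_H = 35−7 = 28
LF_G = LS_H = 28; LS_G = 28−6 = 22
LF_F = LS_H = 28; LS_F = 28−2 = 26
LF_E = LS_H = 28; LS_E = 28−11 = 17
LF_D = LS_H = 28; LS_D = 28−15 = 13
LF_C = LS_H = 28; LS_C = 28−7 = 21
LF_B = min(LS_D=13, LS_F=26) = 13; LS_B = 13−13 = 0
LF_A = min(LS_C=21, LS_D=13, LS_E=17, LS_G=22) = 13; LS_A = 13−12 = 1
Slack_G = LS_G − ES_G = 22 − 12 = 10

10 weeks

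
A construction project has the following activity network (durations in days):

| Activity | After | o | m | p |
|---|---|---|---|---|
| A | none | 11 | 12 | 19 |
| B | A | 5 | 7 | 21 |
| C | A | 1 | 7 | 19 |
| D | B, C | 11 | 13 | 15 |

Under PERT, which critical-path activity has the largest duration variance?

te_A = (11 + 4·12 + 19)/6 = 78/6 = 13; σ²_A = ((19−11)/6)² = 1.778
te_B = (5 + 4·7 + 21)/6 = 54/6 = 9; σ²_B = ((21−5)/6)² = 7.111
te_C = (1 + 4·7 + 19)/6 = 48/6 = 8; σ²_C = ((19−1)/6)² = 9.000
te_D = (11 + 4·13 + 15)/6 = 78/6 = 13; σ²_D = ((15−11)/6)² = 0.444

Forward pass:
ES_A = 0; EF_A = 13
ES_B = 13; EF_B = 13+9 = 22
ES_C = 13; EF_C = 13+8 = 21
ES_D = max(EF_B=22, EF_C=21) = 22; EF_D = 22+13 = 35
Expected project duration μ = 35 days. Critical path: A → B → D.

Variances on critical path: σ²_A=1.778, σ²_B=7.111, σ²_D=0.444.
Largest is σ²_B = 7.111.

B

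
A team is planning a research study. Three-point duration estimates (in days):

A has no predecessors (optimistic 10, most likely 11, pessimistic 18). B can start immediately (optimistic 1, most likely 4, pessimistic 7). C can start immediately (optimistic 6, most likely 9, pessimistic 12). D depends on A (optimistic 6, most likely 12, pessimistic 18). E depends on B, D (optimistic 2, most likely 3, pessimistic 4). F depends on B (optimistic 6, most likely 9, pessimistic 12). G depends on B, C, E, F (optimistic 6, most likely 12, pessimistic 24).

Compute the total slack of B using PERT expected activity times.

14 days

te_A = (10 + 4·11 + 18)/6 = 72/6 = 12
te_B = (1 + 4·4 + 7)/6 = 24/6 = 4
te_C = (6 + 4·9 + 12)/6 = 54/6 = 9
te_D = (6 + 4·12 + 18)/6 = 72/6 = 12
te_E = (2 + 4·3 + 4)/6 = 18/6 = 3
te_F = (6 + 4·9 + 12)/6 = 54/6 = 9
te_G = (6 + 4·12 + 24)/6 = 78/6 = 13

Forward pass:
ES_A = 0; EF_A = 12
ES_B = 0; EF_B = 4
ES_C = 0; EF_C = 9
ES_D = 12; EF_D = 12+12 = 24
ES_E = max(EF_B=4, EF_D=24) = 24; EF_E = 24+3 = 27
ES_F = 4; EF_F = 4+9 = 13
ES_G = max(EF_B=4, EF_C=9, EF_E=27, EF_F=13) = 27; EF_G = 27+13 = 40
Expected project duration μ = 40 days. Critical path: A → D → E → G.

Backward pass:
LF_G = 40; LS_G = 40−13 = 27
LF_F = LS_G = 27; LS_F = 27−9 = 18
LF_E = LS_G = 27; LS_E = 27−3 = 24
LF_D = LS_E = 24; LS_D = 24−12 = 12
LF_C = LS_G = 27; LS_C = 27−9 = 18
LF_B = min(LS_E=24, LS_F=18, LS_G=27) = 18; LS_B = 18−4 = 14
LF_A = LS_D = 12; LS_A = 12−12 = 0
Slack_B = LS_B − ES_B = 14 − 0 = 14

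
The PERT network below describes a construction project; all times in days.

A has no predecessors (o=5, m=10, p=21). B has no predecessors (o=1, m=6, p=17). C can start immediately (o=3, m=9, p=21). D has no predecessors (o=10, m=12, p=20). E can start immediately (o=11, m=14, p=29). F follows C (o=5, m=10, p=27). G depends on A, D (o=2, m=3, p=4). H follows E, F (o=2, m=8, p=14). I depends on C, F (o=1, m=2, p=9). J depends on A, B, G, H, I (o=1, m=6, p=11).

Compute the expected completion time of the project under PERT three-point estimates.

te_A = (5 + 4·10 + 21)/6 = 66/6 = 11
te_B = (1 + 4·6 + 17)/6 = 42/6 = 7
te_C = (3 + 4·9 + 21)/6 = 60/6 = 10
te_D = (10 + 4·12 + 20)/6 = 78/6 = 13
te_E = (11 + 4·14 + 29)/6 = 96/6 = 16
te_F = (5 + 4·10 + 27)/6 = 72/6 = 12
te_G = (2 + 4·3 + 4)/6 = 18/6 = 3
te_H = (2 + 4·8 + 14)/6 = 48/6 = 8
te_I = (1 + 4·2 + 9)/6 = 18/6 = 3
te_J = (1 + 4·6 + 11)/6 = 36/6 = 6

Forward pass:
ES_A = 0; EF_A = 11
ES_B = 0; EF_B = 7
ES_C = 0; EF_C = 10
ES_D = 0; EF_D = 13
ES_E = 0; EF_E = 16
ES_F = 10; EF_F = 10+12 = 22
ES_G = max(EF_A=11, EF_D=13) = 13; EF_G = 13+3 = 16
ES_H = max(EF_E=16, EF_F=22) = 22; EF_H = 22+8 = 30
ES_I = max(EF_C=10, EF_F=22) = 22; EF_I = 22+3 = 25
ES_J = max(EF_A=11, EF_B=7, EF_G=16, EF_H=30, EF_I=25) = 30; EF_J = 30+6 = 36
Expected project duration μ = 36 days. Critical path: C → F → H → J.

36 days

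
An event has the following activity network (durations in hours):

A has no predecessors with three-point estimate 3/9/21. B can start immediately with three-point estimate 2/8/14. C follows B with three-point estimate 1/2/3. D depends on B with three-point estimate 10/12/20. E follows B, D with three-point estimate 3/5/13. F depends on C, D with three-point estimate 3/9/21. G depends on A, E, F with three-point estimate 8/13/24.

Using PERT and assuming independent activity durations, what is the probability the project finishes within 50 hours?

te_A = (3 + 4·9 + 21)/6 = 60/6 = 10; σ²_A = ((21−3)/6)² = 9.000
te_B = (2 + 4·8 + 14)/6 = 48/6 = 8; σ²_B = ((14−2)/6)² = 4.000
te_C = (1 + 4·2 + 3)/6 = 12/6 = 2; σ²_C = ((3−1)/6)² = 0.111
te_D = (10 + 4·12 + 20)/6 = 78/6 = 13; σ²_D = ((20−10)/6)² = 2.778
te_E = (3 + 4·5 + 13)/6 = 36/6 = 6; σ²_E = ((13−3)/6)² = 2.778
te_F = (3 + 4·9 + 21)/6 = 60/6 = 10; σ²_F = ((21−3)/6)² = 9.000
te_G = (8 + 4·13 + 24)/6 = 84/6 = 14; σ²_G = ((24−8)/6)² = 7.111

Forward pass:
ES_A = 0; EF_A = 10
ES_B = 0; EF_B = 8
ES_C = 8; EF_C = 8+2 = 10
ES_D = 8; EF_D = 8+13 = 21
ES_E = max(EF_B=8, EF_D=21) = 21; EF_E = 21+6 = 27
ES_F = max(EF_C=10, EF_D=21) = 21; EF_F = 21+10 = 31
ES_G = max(EF_A=10, EF_E=27, EF_F=31) = 31; EF_G = 31+14 = 45
Expected project duration μ = 45 hours. Critical path: B → D → F → G.

Variance along critical path = 4.000 + 2.778 + 9.000 + 7.111 = 22.889; σ = √22.889 = 4.784 hours.
Z = (50 − 45) / 4.784 = 1.045
P(T ≤ 50) = Φ(1.045) ≈ 0.852

0.852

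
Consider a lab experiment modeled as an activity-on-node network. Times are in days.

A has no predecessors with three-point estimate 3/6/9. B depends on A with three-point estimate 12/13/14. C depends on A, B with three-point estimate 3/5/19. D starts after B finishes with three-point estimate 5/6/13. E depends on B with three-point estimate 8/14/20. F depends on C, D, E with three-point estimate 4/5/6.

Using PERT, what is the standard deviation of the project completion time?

2.29 days

te_A = (3 + 4·6 + 9)/6 = 36/6 = 6; σ²_A = ((9−3)/6)² = 1.000
te_B = (12 + 4·13 + 14)/6 = 78/6 = 13; σ²_B = ((14−12)/6)² = 0.111
te_C = (3 + 4·5 + 19)/6 = 42/6 = 7; σ²_C = ((19−3)/6)² = 7.111
te_D = (5 + 4·6 + 13)/6 = 42/6 = 7; σ²_D = ((13−5)/6)² = 1.778
te_E = (8 + 4·14 + 20)/6 = 84/6 = 14; σ²_E = ((20−8)/6)² = 4.000
te_F = (4 + 4·5 + 6)/6 = 30/6 = 5; σ²_F = ((6−4)/6)² = 0.111

Forward pass:
ES_A = 0; EF_A = 6
ES_B = 6; EF_B = 6+13 = 19
ES_C = max(EF_A=6, EF_B=19) = 19; EF_C = 19+7 = 26
ES_D = 19; EF_D = 19+7 = 26
ES_E = 19; EF_E = 19+14 = 33
ES_F = max(EF_C=26, EF_D=26, EF_E=33) = 33; EF_F = 33+5 = 38
Expected project duration μ = 38 days. Critical path: A → B → E → F.

Variance along critical path = 1.000 + 0.111 + 4.000 + 0.111 = 5.222
σ = √5.222 = 2.285 days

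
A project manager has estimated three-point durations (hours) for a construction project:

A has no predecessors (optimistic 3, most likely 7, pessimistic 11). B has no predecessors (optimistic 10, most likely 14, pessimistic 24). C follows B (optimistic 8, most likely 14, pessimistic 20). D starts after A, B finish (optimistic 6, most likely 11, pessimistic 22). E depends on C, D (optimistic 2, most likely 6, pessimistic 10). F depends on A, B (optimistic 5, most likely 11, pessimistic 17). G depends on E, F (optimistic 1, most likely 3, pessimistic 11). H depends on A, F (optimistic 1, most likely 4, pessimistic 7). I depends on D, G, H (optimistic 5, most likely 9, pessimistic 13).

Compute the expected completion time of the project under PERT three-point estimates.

te_A = (3 + 4·7 + 11)/6 = 42/6 = 7
te_B = (10 + 4·14 + 24)/6 = 90/6 = 15
te_C = (8 + 4·14 + 20)/6 = 84/6 = 14
te_D = (6 + 4·11 + 22)/6 = 72/6 = 12
te_E = (2 + 4·6 + 10)/6 = 36/6 = 6
te_F = (5 + 4·11 + 17)/6 = 66/6 = 11
te_G = (1 + 4·3 + 11)/6 = 24/6 = 4
te_H = (1 + 4·4 + 7)/6 = 24/6 = 4
te_I = (5 + 4·9 + 13)/6 = 54/6 = 9

Forward pass:
ES_A = 0; EF_A = 7
ES_B = 0; EF_B = 15
ES_C = 15; EF_C = 15+14 = 29
ES_D = max(EF_A=7, EF_B=15) = 15; EF_D = 15+12 = 27
ES_E = max(EF_C=29, EF_D=27) = 29; EF_E = 29+6 = 35
ES_F = max(EF_A=7, EF_B=15) = 15; EF_F = 15+11 = 26
ES_G = max(EF_E=35, EF_F=26) = 35; EF_G = 35+4 = 39
ES_H = max(EF_A=7, EF_F=26) = 26; EF_H = 26+4 = 30
ES_I = max(EF_D=27, EF_G=39, EF_H=30) = 39; EF_I = 39+9 = 48
Expected project duration μ = 48 hours. Critical path: B → C → E → G → I.

48 hours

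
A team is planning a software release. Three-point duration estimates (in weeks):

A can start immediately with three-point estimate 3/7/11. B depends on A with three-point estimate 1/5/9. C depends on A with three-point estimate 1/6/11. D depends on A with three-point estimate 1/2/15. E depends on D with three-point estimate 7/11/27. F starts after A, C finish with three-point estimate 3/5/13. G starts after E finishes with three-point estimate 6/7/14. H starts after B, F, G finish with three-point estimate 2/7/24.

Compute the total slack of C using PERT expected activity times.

te_A = (3 + 4·7 + 11)/6 = 42/6 = 7
te_B = (1 + 4·5 + 9)/6 = 30/6 = 5
te_C = (1 + 4·6 + 11)/6 = 36/6 = 6
te_D = (1 + 4·2 + 15)/6 = 24/6 = 4
te_E = (7 + 4·11 + 27)/6 = 78/6 = 13
te_F = (3 + 4·5 + 13)/6 = 36/6 = 6
te_G = (6 + 4·7 + 14)/6 = 48/6 = 8
te_H = (2 + 4·7 + 24)/6 = 54/6 = 9

Forward pass:
ES_A = 0; EF_A = 7
ES_B = 7; EF_B = 7+5 = 12
ES_C = 7; EF_C = 7+6 = 13
ES_D = 7; EF_D = 7+4 = 11
ES_E = 11; EF_E = 11+13 = 24
ES_F = max(EF_A=7, EF_C=13) = 13; EF_F = 13+6 = 19
ES_G = 24; EF_G = 24+8 = 32
ES_H = max(EF_B=12, EF_F=19, EF_G=32) = 32; EF_H = 32+9 = 41
Expected project duration μ = 41 weeks. Critical path: A → D → E → G → H.

Backward pass:
LF_H = 41; LS_H = 41−9 = 32
LF_G = LS_H = 32; LS_G = 32−8 = 24
LF_F = LS_H = 32; LS_F = 32−6 = 26
LF_E = LS_G = 24; LS_E = 24−13 = 11
LF_D = LS_E = 11; LS_D = 11−4 = 7
LF_C = LS_F = 26; LS_C = 26−6 = 20
LF_B = LS_H = 32; LS_B = 32−5 = 27
LF_A = min(LS_B=27, LS_C=20, LS_D=7, LS_F=26) = 7; LS_A = 7−7 = 0
Slack_C = LS_C − ES_C = 20 − 7 = 13

13 weeks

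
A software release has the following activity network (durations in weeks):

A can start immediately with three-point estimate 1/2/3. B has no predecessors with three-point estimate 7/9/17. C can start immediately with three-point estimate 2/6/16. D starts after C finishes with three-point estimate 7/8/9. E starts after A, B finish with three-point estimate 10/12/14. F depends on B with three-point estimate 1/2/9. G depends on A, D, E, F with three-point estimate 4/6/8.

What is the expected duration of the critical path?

28 weeks

te_A = (1 + 4·2 + 3)/6 = 12/6 = 2
te_B = (7 + 4·9 + 17)/6 = 60/6 = 10
te_C = (2 + 4·6 + 16)/6 = 42/6 = 7
te_D = (7 + 4·8 + 9)/6 = 48/6 = 8
te_E = (10 + 4·12 + 14)/6 = 72/6 = 12
te_F = (1 + 4·2 + 9)/6 = 18/6 = 3
te_G = (4 + 4·6 + 8)/6 = 36/6 = 6

Forward pass:
ES_A = 0; EF_A = 2
ES_B = 0; EF_B = 10
ES_C = 0; EF_C = 7
ES_D = 7; EF_D = 7+8 = 15
ES_E = max(EF_A=2, EF_B=10) = 10; EF_E = 10+12 = 22
ES_F = 10; EF_F = 10+3 = 13
ES_G = max(EF_A=2, EF_D=15, EF_E=22, EF_F=13) = 22; EF_G = 22+6 = 28
Expected project duration μ = 28 weeks. Critical path: B → E → G.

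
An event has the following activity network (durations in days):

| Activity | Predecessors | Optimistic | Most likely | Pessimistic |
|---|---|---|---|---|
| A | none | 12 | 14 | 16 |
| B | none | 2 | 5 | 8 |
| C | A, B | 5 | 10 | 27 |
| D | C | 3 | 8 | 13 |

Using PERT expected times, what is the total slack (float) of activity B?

9 days

te_A = (12 + 4·14 + 16)/6 = 84/6 = 14
te_B = (2 + 4·5 + 8)/6 = 30/6 = 5
te_C = (5 + 4·10 + 27)/6 = 72/6 = 12
te_D = (3 + 4·8 + 13)/6 = 48/6 = 8

Forward pass:
ES_A = 0; EF_A = 14
ES_B = 0; EF_B = 5
ES_C = max(EF_A=14, EF_B=5) = 14; EF_C = 14+12 = 26
ES_D = 26; EF_D = 26+8 = 34
Expected project duration μ = 34 days. Critical path: A → C → D.

Backward pass:
LF_D = 34; LS_D = 34−8 = 26
LF_C = LS_D = 26; LS_C = 26−12 = 14
LF_B = LS_C = 14; LS_B = 14−5 = 9
LF_A = LS_C = 14; LS_A = 14−14 = 0
Slack_B = LS_B − ES_B = 9 − 0 = 9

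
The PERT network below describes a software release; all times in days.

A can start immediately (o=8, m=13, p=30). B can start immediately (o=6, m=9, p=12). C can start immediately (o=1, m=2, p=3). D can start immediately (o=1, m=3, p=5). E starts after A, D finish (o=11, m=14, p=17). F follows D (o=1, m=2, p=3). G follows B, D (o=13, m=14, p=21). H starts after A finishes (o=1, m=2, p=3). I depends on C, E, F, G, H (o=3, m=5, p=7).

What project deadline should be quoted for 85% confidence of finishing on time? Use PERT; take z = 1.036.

38.0 days

te_A = (8 + 4·13 + 30)/6 = 90/6 = 15; σ²_A = ((30−8)/6)² = 13.444
te_B = (6 + 4·9 + 12)/6 = 54/6 = 9; σ²_B = ((12−6)/6)² = 1.000
te_C = (1 + 4·2 + 3)/6 = 12/6 = 2; σ²_C = ((3−1)/6)² = 0.111
te_D = (1 + 4·3 + 5)/6 = 18/6 = 3; σ²_D = ((5−1)/6)² = 0.444
te_E = (11 + 4·14 + 17)/6 = 84/6 = 14; σ²_E = ((17−11)/6)² = 1.000
te_F = (1 + 4·2 + 3)/6 = 12/6 = 2; σ²_F = ((3−1)/6)² = 0.111
te_G = (13 + 4·14 + 21)/6 = 90/6 = 15; σ²_G = ((21−13)/6)² = 1.778
te_H = (1 + 4·2 + 3)/6 = 12/6 = 2; σ²_H = ((3−1)/6)² = 0.111
te_I = (3 + 4·5 + 7)/6 = 30/6 = 5; σ²_I = ((7−3)/6)² = 0.444

Forward pass:
ES_A = 0; EF_A = 15
ES_B = 0; EF_B = 9
ES_C = 0; EF_C = 2
ES_D = 0; EF_D = 3
ES_E = max(EF_A=15, EF_D=3) = 15; EF_E = 15+14 = 29
ES_F = 3; EF_F = 3+2 = 5
ES_G = max(EF_B=9, EF_D=3) = 9; EF_G = 9+15 = 24
ES_H = 15; EF_H = 15+2 = 17
ES_I = max(EF_C=2, EF_E=29, EF_F=5, EF_G=24, EF_H=17) = 29; EF_I = 29+5 = 34
Expected project duration μ = 34 days. Critical path: A → E → I.

Variance along critical path = 13.444 + 1.000 + 0.444 = 14.889; σ = 3.859 days.
D = μ + z·σ = 34 + 1.036·3.859 = 38.0 days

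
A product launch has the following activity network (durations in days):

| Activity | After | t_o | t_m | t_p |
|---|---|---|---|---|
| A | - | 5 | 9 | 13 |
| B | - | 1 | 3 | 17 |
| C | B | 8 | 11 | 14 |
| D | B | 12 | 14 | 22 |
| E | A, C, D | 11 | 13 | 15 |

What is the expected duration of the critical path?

33 days

te_A = (5 + 4·9 + 13)/6 = 54/6 = 9
te_B = (1 + 4·3 + 17)/6 = 30/6 = 5
te_C = (8 + 4·11 + 14)/6 = 66/6 = 11
te_D = (12 + 4·14 + 22)/6 = 90/6 = 15
te_E = (11 + 4·13 + 15)/6 = 78/6 = 13

Forward pass:
ES_A = 0; EF_A = 9
ES_B = 0; EF_B = 5
ES_C = 5; EF_C = 5+11 = 16
ES_D = 5; EF_D = 5+15 = 20
ES_E = max(EF_A=9, EF_C=16, EF_D=20) = 20; EF_E = 20+13 = 33
Expected project duration μ = 33 days. Critical path: B → D → E.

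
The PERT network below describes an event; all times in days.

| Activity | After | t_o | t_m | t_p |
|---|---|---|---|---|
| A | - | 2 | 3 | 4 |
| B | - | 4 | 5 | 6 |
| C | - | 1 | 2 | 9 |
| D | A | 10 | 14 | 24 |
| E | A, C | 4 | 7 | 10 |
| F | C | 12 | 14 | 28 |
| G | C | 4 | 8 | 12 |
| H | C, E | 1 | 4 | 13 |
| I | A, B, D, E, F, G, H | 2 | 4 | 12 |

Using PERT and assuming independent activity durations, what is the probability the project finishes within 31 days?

0.980

te_A = (2 + 4·3 + 4)/6 = 18/6 = 3; σ²_A = ((4−2)/6)² = 0.111
te_B = (4 + 4·5 + 6)/6 = 30/6 = 5; σ²_B = ((6−4)/6)² = 0.111
te_C = (1 + 4·2 + 9)/6 = 18/6 = 3; σ²_C = ((9−1)/6)² = 1.778
te_D = (10 + 4·14 + 24)/6 = 90/6 = 15; σ²_D = ((24−10)/6)² = 5.444
te_E = (4 + 4·7 + 10)/6 = 42/6 = 7; σ²_E = ((10−4)/6)² = 1.000
te_F = (12 + 4·14 + 28)/6 = 96/6 = 16; σ²_F = ((28−12)/6)² = 7.111
te_G = (4 + 4·8 + 12)/6 = 48/6 = 8; σ²_G = ((12−4)/6)² = 1.778
te_H = (1 + 4·4 + 13)/6 = 30/6 = 5; σ²_H = ((13−1)/6)² = 4.000
te_I = (2 + 4·4 + 12)/6 = 30/6 = 5; σ²_I = ((12−2)/6)² = 2.778

Forward pass:
ES_A = 0; EF_A = 3
ES_B = 0; EF_B = 5
ES_C = 0; EF_C = 3
ES_D = 3; EF_D = 3+15 = 18
ES_E = max(EF_A=3, EF_C=3) = 3; EF_E = 3+7 = 10
ES_F = 3; EF_F = 3+16 = 19
ES_G = 3; EF_G = 3+8 = 11
ES_H = max(EF_C=3, EF_E=10) = 10; EF_H = 10+5 = 15
ES_I = max(EF_A=3, EF_B=5, EF_D=18, EF_E=10, EF_F=19, EF_G=11, EF_H=15) = 19; EF_I = 19+5 = 24
Expected project duration μ = 24 days. Critical path: C → F → I.

Variance along critical path = 1.778 + 7.111 + 2.778 = 11.667; σ = √11.667 = 3.416 days.
Z = (31 − 24) / 3.416 = 2.049
P(T ≤ 31) = Φ(2.049) ≈ 0.980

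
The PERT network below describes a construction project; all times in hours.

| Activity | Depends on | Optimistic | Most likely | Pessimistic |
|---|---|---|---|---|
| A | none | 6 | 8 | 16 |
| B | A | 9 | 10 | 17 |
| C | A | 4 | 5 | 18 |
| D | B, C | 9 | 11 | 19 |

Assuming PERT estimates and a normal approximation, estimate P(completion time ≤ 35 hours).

te_A = (6 + 4·8 + 16)/6 = 54/6 = 9; σ²_A = ((16−6)/6)² = 2.778
te_B = (9 + 4·10 + 17)/6 = 66/6 = 11; σ²_B = ((17−9)/6)² = 1.778
te_C = (4 + 4·5 + 18)/6 = 42/6 = 7; σ²_C = ((18−4)/6)² = 5.444
te_D = (9 + 4·11 + 19)/6 = 72/6 = 12; σ²_D = ((19−9)/6)² = 2.778

Forward pass:
ES_A = 0; EF_A = 9
ES_B = 9; EF_B = 9+11 = 20
ES_C = 9; EF_C = 9+7 = 16
ES_D = max(EF_B=20, EF_C=16) = 20; EF_D = 20+12 = 32
Expected project duration μ = 32 hours. Critical path: A → B → D.

Variance along critical path = 2.778 + 1.778 + 2.778 = 7.333; σ = √7.333 = 2.708 hours.
Z = (35 − 32) / 2.708 = 1.108
P(T ≤ 35) = Φ(1.108) ≈ 0.866

0.866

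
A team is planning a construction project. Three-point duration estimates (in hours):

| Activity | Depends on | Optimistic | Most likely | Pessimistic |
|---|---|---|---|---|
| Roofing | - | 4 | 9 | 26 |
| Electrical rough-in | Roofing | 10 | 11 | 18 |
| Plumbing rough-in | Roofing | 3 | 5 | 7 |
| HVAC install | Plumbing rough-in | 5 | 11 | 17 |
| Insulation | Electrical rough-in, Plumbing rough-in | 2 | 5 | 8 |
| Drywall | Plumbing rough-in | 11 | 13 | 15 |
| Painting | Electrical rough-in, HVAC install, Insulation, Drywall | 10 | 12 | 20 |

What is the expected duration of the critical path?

42 hours

te_Roofing = (4 + 4·9 + 26)/6 = 66/6 = 11
te_Electrical rough-in = (10 + 4·11 + 18)/6 = 72/6 = 12
te_Plumbing rough-in = (3 + 4·5 + 7)/6 = 30/6 = 5
te_HVAC install = (5 + 4·11 + 17)/6 = 66/6 = 11
te_Insulation = (2 + 4·5 + 8)/6 = 30/6 = 5
te_Drywall = (11 + 4·13 + 15)/6 = 78/6 = 13
te_Painting = (10 + 4·12 + 20)/6 = 78/6 = 13

Forward pass:
ES_Roofing = 0; EF_Roofing = 11
ES_Electrical rough-in = 11; EF_Electrical rough-in = 11+12 = 23
ES_Plumbing rough-in = 11; EF_Plumbing rough-in = 11+5 = 16
ES_HVAC install = 16; EF_HVAC install = 16+11 = 27
ES_Insulation = max(EF_Electrical rough-in=23, EF_Plumbing rough-in=16) = 23; EF_Insulation = 23+5 = 28
ES_Drywall = 16; EF_Drywall = 16+13 = 29
ES_Painting = max(EF_Electrical rough-in=23, EF_HVAC install=27, EF_Insulation=28, EF_Drywall=29) = 29; EF_Painting = 29+13 = 42
Expected project duration μ = 42 hours. Critical path: Roofing → Plumbing rough-in → Drywall → Painting.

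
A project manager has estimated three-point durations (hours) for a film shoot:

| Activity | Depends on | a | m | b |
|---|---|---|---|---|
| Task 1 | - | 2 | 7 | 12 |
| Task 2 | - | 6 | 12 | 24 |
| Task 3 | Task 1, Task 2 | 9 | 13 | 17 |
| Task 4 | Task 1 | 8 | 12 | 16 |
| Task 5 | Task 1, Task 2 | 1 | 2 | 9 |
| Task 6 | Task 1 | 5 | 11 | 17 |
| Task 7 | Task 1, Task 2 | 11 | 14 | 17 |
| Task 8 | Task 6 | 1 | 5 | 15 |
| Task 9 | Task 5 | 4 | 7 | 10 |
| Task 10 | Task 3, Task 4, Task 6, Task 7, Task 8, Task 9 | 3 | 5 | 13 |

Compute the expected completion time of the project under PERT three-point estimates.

te_Task 1 = (2 + 4·7 + 12)/6 = 42/6 = 7
te_Task 2 = (6 + 4·12 + 24)/6 = 78/6 = 13
te_Task 3 = (9 + 4·13 + 17)/6 = 78/6 = 13
te_Task 4 = (8 + 4·12 + 16)/6 = 72/6 = 12
te_Task 5 = (1 + 4·2 + 9)/6 = 18/6 = 3
te_Task 6 = (5 + 4·11 + 17)/6 = 66/6 = 11
te_Task 7 = (11 + 4·14 + 17)/6 = 84/6 = 14
te_Task 8 = (1 + 4·5 + 15)/6 = 36/6 = 6
te_Task 9 = (4 + 4·7 + 10)/6 = 42/6 = 7
te_Task 10 = (3 + 4·5 + 13)/6 = 36/6 = 6

Forward pass:
ES_Task 1 = 0; EF_Task 1 = 7
ES_Task 2 = 0; EF_Task 2 = 13
ES_Task 3 = max(EF_Task 1=7, EF_Task 2=13) = 13; EF_Task 3 = 13+13 = 26
ES_Task 4 = 7; EF_Task 4 = 7+12 = 19
ES_Task 5 = max(EF_Task 1=7, EF_Task 2=13) = 13; EF_Task 5 = 13+3 = 16
ES_Task 6 = 7; EF_Task 6 = 7+11 = 18
ES_Task 7 = max(EF_Task 1=7, EF_Task 2=13) = 13; EF_Task 7 = 13+14 = 27
ES_Task 8 = 18; EF_Task 8 = 18+6 = 24
ES_Task 9 = 16; EF_Task 9 = 16+7 = 23
ES_Task 10 = max(EF_Task 3=26, EF_Task 4=19, EF_Task 6=18, EF_Task 7=27, EF_Task 8=24, EF_Task 9=23) = 27; EF_Task 10 = 27+6 = 33
Expected project duration μ = 33 hours. Critical path: Task 2 → Task 7 → Task 10.

33 hours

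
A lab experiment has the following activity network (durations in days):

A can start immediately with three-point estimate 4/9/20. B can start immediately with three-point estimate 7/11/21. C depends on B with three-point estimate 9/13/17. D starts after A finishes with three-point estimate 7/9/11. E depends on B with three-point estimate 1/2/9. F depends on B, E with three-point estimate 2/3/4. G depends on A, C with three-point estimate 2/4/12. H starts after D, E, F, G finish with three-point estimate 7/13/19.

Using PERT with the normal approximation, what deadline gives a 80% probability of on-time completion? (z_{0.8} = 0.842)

46.2 days

te_A = (4 + 4·9 + 20)/6 = 60/6 = 10; σ²_A = ((20−4)/6)² = 7.111
te_B = (7 + 4·11 + 21)/6 = 72/6 = 12; σ²_B = ((21−7)/6)² = 5.444
te_C = (9 + 4·13 + 17)/6 = 78/6 = 13; σ²_C = ((17−9)/6)² = 1.778
te_D = (7 + 4·9 + 11)/6 = 54/6 = 9; σ²_D = ((11−7)/6)² = 0.444
te_E = (1 + 4·2 + 9)/6 = 18/6 = 3; σ²_E = ((9−1)/6)² = 1.778
te_F = (2 + 4·3 + 4)/6 = 18/6 = 3; σ²_F = ((4−2)/6)² = 0.111
te_G = (2 + 4·4 + 12)/6 = 30/6 = 5; σ²_G = ((12−2)/6)² = 2.778
te_H = (7 + 4·13 + 19)/6 = 78/6 = 13; σ²_H = ((19−7)/6)² = 4.000

Forward pass:
ES_A = 0; EF_A = 10
ES_B = 0; EF_B = 12
ES_C = 12; EF_C = 12+13 = 25
ES_D = 10; EF_D = 10+9 = 19
ES_E = 12; EF_E = 12+3 = 15
ES_F = max(EF_B=12, EF_E=15) = 15; EF_F = 15+3 = 18
ES_G = max(EF_A=10, EF_C=25) = 25; EF_G = 25+5 = 30
ES_H = max(EF_D=19, EF_E=15, EF_F=18, EF_G=30) = 30; EF_H = 30+13 = 43
Expected project duration μ = 43 days. Critical path: B → C → G → H.

Variance along critical path = 5.444 + 1.778 + 2.778 + 4.000 = 14.000; σ = 3.742 days.
D = μ + z·σ = 43 + 0.842·3.742 = 46.2 days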